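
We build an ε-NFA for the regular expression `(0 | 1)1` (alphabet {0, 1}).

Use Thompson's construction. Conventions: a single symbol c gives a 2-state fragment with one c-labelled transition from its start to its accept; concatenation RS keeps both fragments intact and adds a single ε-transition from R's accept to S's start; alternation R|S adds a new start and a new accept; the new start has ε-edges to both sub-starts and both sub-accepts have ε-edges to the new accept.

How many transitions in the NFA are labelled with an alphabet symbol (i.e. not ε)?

3

Building bottom-up:
Each of the 3 symbol leaves contributes exactly 1 symbol transition.
  0 | 1 → 2 symbol transitions
  (0 | 1)1 → 3 symbol transitions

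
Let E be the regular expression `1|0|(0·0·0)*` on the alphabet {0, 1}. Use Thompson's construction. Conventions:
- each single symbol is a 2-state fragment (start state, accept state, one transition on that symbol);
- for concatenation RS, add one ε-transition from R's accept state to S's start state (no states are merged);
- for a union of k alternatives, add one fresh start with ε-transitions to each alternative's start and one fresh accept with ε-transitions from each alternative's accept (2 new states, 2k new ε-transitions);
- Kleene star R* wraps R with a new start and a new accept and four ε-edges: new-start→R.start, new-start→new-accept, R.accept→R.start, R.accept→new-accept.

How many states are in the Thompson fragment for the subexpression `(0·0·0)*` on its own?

8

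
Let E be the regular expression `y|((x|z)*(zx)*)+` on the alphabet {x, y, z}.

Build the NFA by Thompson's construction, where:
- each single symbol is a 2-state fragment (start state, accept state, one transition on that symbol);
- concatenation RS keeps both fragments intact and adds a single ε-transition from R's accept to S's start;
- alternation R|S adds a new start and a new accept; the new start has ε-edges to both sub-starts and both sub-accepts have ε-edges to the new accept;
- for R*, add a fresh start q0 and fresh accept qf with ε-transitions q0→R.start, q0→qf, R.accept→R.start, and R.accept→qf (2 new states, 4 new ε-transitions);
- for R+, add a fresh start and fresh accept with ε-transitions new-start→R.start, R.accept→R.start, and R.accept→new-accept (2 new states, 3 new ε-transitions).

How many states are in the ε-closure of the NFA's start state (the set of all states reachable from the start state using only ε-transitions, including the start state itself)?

13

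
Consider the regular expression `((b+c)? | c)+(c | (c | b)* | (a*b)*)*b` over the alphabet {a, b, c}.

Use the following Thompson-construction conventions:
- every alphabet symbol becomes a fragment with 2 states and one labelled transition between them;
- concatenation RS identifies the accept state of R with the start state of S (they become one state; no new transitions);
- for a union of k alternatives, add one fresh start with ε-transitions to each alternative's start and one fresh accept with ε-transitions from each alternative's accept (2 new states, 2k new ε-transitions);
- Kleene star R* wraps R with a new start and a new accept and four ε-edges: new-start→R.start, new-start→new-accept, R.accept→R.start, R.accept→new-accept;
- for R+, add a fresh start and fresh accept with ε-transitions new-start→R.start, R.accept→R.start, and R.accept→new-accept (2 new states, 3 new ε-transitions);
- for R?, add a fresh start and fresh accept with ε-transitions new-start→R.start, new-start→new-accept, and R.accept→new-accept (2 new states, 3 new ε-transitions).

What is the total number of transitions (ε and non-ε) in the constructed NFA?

48

By structural recursion:
Each of the 9 symbol leaves contributes 1 transition (1 symbol, 0 ε).
  b+ = 4 transitions (1 symbol, 3 ε)
  b+c = 5 transitions (2 symbol, 3 ε)
  (b+c)? = 8 transitions (2 symbol, 6 ε)
  (b+c)? | c = 13 transitions (3 symbol, 10 ε)
  ((b+c)? | c)+ = 16 transitions (3 symbol, 13 ε)
  c | b = 6 transitions (2 symbol, 4 ε)
  (c | b)* = 10 transitions (2 symbol, 8 ε)
  a* = 5 transitions (1 symbol, 4 ε)
  a*b = 6 transitions (2 symbol, 4 ε)
  (a*b)* = 10 transitions (2 symbol, 8 ε)
  c | (c | b)* | (a*b)* = 27 transitions (5 symbol, 22 ε)
  (c | (c | b)* | (a*b)*)* = 31 transitions (5 symbol, 26 ε)
  ((b+c)? | c)+(c | (c | b)* | (a*b)*)*b = 48 transitions (9 symbol, 39 ε)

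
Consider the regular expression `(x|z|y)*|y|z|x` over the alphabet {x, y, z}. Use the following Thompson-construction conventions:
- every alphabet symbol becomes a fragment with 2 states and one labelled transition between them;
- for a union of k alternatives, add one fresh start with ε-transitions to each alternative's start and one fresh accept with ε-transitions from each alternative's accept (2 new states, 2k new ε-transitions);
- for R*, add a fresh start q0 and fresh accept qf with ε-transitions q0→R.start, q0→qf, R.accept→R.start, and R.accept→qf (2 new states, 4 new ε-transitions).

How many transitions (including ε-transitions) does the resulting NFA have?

24

Per subexpression:
Each of the 6 symbol leaves contributes 1 transition (1 symbol, 0 ε).
  x|z|y — 9 transitions (3 symbol, 6 ε)
  (x|z|y)* — 13 transitions (3 symbol, 10 ε)
  (x|z|y)*|y|z|x — 24 transitions (6 symbol, 18 ε)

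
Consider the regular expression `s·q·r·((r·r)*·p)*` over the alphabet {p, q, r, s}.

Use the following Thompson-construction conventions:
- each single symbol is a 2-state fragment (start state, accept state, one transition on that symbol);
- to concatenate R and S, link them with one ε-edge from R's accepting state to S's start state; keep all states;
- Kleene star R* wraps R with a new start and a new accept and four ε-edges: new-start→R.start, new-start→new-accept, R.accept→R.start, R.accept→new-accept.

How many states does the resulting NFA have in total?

16

Bottom-up over the parse tree:
Each of the 6 symbol leaves contributes a 2-state fragment.
  r·r → 4 states
  (r·r)* → 6 states
  (r·r)*·p → 8 states
  ((r·r)*·p)* → 10 states
  s·q·r·((r·r)*·p)* → 16 states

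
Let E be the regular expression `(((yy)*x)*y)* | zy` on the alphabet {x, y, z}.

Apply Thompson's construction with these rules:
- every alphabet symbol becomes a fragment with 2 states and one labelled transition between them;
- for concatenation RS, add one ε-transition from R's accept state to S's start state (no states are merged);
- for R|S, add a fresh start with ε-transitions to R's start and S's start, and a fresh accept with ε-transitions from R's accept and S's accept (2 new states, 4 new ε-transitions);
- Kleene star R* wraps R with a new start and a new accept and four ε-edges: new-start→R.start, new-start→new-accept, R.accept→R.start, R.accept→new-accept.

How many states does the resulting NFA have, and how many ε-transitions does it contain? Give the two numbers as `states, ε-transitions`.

20, 20

Building bottom-up:
Each of the 6 symbol leaves contributes 2 states and 0 ε-transitions.
  yy : 4 states, 1 ε-transition
  (yy)* : 6 states, 5 ε-transitions
  (yy)*x : 8 states, 6 ε-transitions
  ((yy)*x)* : 10 states, 10 ε-transitions
  ((yy)*x)*y : 12 states, 11 ε-transitions
  (((yy)*x)*y)* : 14 states, 15 ε-transitions
  zy : 4 states, 1 ε-transition
  (((yy)*x)*y)* | zy : 20 states, 20 ε-transitions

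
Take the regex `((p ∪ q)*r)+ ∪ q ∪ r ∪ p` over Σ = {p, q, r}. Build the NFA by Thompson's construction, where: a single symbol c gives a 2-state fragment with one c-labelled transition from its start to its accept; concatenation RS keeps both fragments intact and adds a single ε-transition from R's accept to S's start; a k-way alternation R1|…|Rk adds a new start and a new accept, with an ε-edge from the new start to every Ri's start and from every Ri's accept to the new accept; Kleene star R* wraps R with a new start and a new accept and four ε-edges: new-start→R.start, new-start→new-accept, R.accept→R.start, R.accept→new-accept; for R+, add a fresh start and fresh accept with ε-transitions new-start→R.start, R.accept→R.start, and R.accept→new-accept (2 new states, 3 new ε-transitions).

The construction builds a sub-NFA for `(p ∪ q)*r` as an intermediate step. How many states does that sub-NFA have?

Fragment for `(p ∪ q)*r`:
Each of the 3 symbol leaves contributes a 2-state fragment.
  p ∪ q : 6 states
  (p ∪ q)* : 8 states
  (p ∪ q)*r : 10 states

10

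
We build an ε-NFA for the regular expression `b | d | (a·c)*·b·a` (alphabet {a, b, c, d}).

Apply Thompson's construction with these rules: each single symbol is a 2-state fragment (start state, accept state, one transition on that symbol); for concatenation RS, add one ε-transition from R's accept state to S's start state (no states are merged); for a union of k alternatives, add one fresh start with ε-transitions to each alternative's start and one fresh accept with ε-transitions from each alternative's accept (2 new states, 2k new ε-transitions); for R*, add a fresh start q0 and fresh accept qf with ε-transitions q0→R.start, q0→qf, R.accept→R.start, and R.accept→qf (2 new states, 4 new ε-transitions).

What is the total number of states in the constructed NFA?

16

Bottom-up over the parse tree:
Each of the 6 symbol leaves contributes a 2-state fragment.
  a·c : 4 states
  (a·c)* : 6 states
  (a·c)*·b·a : 10 states
  b | d | (a·c)*·b·a : 16 states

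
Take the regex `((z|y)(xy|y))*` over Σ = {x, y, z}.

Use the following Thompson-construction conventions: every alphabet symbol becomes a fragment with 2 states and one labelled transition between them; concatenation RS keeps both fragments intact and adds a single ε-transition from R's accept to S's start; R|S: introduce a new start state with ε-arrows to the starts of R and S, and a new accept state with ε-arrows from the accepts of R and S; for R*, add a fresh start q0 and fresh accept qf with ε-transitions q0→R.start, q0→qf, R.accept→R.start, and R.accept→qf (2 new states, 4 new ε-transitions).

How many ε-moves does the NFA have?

14

Building bottom-up:
Each of the 5 symbol leaves contributes 0 ε-transitions.
  z|y → 4 ε-transitions
  xy → 1 ε-transition
  xy|y → 5 ε-transitions
  (z|y)(xy|y) → 10 ε-transitions
  ((z|y)(xy|y))* → 14 ε-transitions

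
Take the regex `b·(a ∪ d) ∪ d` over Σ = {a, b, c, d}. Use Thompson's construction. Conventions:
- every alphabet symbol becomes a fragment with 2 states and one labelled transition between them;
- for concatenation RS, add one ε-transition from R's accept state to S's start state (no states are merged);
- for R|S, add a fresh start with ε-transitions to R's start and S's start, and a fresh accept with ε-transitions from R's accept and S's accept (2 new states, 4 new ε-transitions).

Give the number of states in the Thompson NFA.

12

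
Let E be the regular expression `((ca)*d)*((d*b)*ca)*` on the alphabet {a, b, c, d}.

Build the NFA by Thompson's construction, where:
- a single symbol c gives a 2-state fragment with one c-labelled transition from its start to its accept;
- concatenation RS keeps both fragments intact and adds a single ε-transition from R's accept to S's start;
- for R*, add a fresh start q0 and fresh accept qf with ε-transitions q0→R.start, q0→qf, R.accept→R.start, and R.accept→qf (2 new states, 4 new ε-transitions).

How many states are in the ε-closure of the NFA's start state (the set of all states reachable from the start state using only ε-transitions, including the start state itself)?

Work bottom-up. For each fragment F, track |ε-closure(F.start)| and whether F's accept lies in that closure (i.e. whether F accepts ε). A single-symbol fragment has closure size 1 and does not accept ε.
  ca : same as the first factor's closure: |closure| = 1
  (ca)* : the star's fresh start ε-reaches both the body's start and the fresh accept: |closure| = 2 + 1 = 3
  (ca)*d : |closure| = 3 + 1 = 4 (closure spills across the concat boundary because the left factor accepts ε)
  ((ca)*d)* : the star's fresh start ε-reaches both the body's start and the fresh accept: |closure| = 2 + 4 = 6
  d* : the star's fresh start ε-reaches both the body's start and the fresh accept: |closure| = 2 + 1 = 3
  d*b : the left operand accepts ε, so the closure extends into the next operand (via the concat ε-link); |closure| = 3 + 1 = 4
  (d*b)* : |closure| = 1 (new start) + 4 (body) + 1 (new accept) = 6
  (d*b)*ca : the left operand accepts ε, so the closure extends into the next operand (via the concat ε-link); |closure| = 6 + 1 = 7
  ((d*b)*ca)* : |closure| = 1 (new start) + 7 (body) + 1 (new accept) = 9
  ((ca)*d)*((d*b)*ca)* : |closure| = 6 + 9 = 15 (closure spills across the concat boundary because the left factor accepts ε)

15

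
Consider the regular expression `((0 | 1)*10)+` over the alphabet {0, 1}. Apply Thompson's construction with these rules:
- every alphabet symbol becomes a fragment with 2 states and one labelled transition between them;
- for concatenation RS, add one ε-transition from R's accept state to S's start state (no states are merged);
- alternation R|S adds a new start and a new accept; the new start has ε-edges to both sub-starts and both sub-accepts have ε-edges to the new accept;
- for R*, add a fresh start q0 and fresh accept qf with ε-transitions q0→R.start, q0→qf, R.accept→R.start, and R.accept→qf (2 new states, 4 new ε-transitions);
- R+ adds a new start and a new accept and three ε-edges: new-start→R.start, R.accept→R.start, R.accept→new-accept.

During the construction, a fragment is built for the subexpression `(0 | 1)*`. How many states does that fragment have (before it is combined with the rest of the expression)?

Fragment for `(0 | 1)*`:
Each of the 2 symbol leaves contributes a 2-state fragment.
  0 | 1 : 6 states
  (0 | 1)* : 8 states

8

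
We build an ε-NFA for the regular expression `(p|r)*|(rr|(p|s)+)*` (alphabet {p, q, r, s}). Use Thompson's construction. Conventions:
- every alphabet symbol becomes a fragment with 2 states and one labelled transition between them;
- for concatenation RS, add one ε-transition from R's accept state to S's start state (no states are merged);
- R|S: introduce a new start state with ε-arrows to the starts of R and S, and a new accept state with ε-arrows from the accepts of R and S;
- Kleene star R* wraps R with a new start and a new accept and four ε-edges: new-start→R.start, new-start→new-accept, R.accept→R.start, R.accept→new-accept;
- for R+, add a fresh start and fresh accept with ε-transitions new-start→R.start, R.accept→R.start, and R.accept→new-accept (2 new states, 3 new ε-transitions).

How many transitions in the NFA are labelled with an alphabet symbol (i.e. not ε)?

Bottom-up over the parse tree:
Each of the 6 symbol leaves contributes exactly 1 symbol transition.
  p|r = 2 symbol transitions
  (p|r)* = 2 symbol transitions
  rr = 2 symbol transitions
  p|s = 2 symbol transitions
  (p|s)+ = 2 symbol transitions
  rr|(p|s)+ = 4 symbol transitions
  (rr|(p|s)+)* = 4 symbol transitions
  (p|r)*|(rr|(p|s)+)* = 6 symbol transitions

6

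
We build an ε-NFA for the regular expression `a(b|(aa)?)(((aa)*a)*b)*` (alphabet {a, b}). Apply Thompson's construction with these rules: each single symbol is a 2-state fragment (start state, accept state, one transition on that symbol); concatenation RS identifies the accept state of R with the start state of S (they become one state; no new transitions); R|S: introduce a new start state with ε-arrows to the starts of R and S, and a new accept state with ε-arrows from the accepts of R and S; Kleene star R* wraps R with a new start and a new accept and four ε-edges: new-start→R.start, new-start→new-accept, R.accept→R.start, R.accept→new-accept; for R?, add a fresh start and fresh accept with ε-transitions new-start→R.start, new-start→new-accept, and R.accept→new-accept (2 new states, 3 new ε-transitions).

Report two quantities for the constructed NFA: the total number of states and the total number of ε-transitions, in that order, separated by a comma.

20, 19

Per subexpression:
Each of the 8 symbol leaves contributes 2 states and 0 ε-transitions.
  aa = 3 states, 0 ε-transitions
  (aa)? = 5 states, 3 ε-transitions
  b|(aa)? = 9 states, 7 ε-transitions
  aa = 3 states, 0 ε-transitions
  (aa)* = 5 states, 4 ε-transitions
  (aa)*a = 6 states, 4 ε-transitions
  ((aa)*a)* = 8 states, 8 ε-transitions
  ((aa)*a)*b = 9 states, 8 ε-transitions
  (((aa)*a)*b)* = 11 states, 12 ε-transitions
  a(b|(aa)?)(((aa)*a)*b)* = 20 states, 19 ε-transitions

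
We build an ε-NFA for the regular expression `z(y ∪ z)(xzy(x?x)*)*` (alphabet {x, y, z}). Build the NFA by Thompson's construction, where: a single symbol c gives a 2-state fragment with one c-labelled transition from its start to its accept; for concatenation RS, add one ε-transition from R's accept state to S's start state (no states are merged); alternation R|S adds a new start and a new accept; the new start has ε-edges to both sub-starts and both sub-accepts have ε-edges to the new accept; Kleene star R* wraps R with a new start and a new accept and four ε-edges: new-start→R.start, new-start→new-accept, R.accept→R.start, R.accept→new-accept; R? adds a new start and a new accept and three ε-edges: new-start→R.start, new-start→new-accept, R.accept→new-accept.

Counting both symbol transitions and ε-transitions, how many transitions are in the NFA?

29

Recursing over subexpressions:
Each of the 8 symbol leaves contributes 1 transition (1 symbol, 0 ε).
  y ∪ z — 6 transitions (2 symbol, 4 ε)
  x? — 4 transitions (1 symbol, 3 ε)
  x?x — 6 transitions (2 symbol, 4 ε)
  (x?x)* — 10 transitions (2 symbol, 8 ε)
  xzy(x?x)* — 16 transitions (5 symbol, 11 ε)
  (xzy(x?x)*)* — 20 transitions (5 symbol, 15 ε)
  z(y ∪ z)(xzy(x?x)*)* — 29 transitions (8 symbol, 21 ε)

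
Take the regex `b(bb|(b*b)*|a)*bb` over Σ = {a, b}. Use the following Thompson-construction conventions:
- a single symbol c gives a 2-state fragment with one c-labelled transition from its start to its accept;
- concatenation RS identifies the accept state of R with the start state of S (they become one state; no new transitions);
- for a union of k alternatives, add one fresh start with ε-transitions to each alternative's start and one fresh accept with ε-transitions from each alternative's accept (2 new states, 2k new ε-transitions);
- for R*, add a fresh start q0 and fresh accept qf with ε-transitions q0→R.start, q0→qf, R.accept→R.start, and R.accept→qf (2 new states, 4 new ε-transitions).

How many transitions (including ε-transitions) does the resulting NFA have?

26

Recursing over subexpressions:
Each of the 8 symbol leaves contributes 1 transition (1 symbol, 0 ε).
  bb = 2 transitions (2 symbol, 0 ε)
  b* = 5 transitions (1 symbol, 4 ε)
  b*b = 6 transitions (2 symbol, 4 ε)
  (b*b)* = 10 transitions (2 symbol, 8 ε)
  bb|(b*b)*|a = 19 transitions (5 symbol, 14 ε)
  (bb|(b*b)*|a)* = 23 transitions (5 symbol, 18 ε)
  b(bb|(b*b)*|a)*bb = 26 transitions (8 symbol, 18 ε)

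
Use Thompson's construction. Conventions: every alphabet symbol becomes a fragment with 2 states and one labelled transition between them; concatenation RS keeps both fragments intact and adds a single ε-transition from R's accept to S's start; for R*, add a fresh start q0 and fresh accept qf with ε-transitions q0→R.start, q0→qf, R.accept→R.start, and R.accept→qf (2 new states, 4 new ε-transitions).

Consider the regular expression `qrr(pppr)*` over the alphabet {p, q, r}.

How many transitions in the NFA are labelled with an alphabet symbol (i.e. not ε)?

Per subexpression:
Each of the 7 symbol leaves contributes exactly 1 symbol transition.
  pppr → 4 symbol transitions
  (pppr)* → 4 symbol transitions
  qrr(pppr)* → 7 symbol transitions

7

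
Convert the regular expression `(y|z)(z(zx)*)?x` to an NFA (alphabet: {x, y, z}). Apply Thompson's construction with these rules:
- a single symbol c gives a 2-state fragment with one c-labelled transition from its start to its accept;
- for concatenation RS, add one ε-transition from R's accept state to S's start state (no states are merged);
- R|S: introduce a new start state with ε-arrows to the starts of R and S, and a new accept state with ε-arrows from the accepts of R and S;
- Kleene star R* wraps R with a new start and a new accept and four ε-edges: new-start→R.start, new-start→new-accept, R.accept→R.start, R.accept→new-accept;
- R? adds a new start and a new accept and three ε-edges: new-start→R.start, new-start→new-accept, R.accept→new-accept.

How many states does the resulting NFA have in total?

Per subexpression:
Each of the 6 symbol leaves contributes a 2-state fragment.
  y|z → 6 states
  zx → 4 states
  (zx)* → 6 states
  z(zx)* → 8 states
  (z(zx)*)? → 10 states
  (y|z)(z(zx)*)?x → 18 states

18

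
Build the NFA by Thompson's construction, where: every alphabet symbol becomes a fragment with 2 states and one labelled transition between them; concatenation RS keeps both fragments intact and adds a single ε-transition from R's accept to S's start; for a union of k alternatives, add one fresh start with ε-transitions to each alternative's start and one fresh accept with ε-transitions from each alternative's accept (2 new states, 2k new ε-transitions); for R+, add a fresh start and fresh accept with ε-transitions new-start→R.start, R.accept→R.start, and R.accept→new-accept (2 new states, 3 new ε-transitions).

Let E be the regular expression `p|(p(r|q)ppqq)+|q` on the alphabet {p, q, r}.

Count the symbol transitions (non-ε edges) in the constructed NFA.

Per subexpression:
Each of the 9 symbol leaves contributes exactly 1 symbol transition.
  r|q = 2 symbol transitions
  p(r|q)ppqq = 7 symbol transitions
  (p(r|q)ppqq)+ = 7 symbol transitions
  p|(p(r|q)ppqq)+|q = 9 symbol transitions

9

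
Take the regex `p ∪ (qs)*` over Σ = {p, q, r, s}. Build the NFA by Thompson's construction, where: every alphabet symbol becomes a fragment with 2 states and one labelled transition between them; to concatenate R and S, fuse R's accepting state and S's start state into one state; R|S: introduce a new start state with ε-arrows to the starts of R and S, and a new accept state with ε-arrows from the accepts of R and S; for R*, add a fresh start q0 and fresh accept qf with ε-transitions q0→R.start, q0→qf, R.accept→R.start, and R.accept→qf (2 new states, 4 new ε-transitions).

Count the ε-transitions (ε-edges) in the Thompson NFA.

Building bottom-up:
Each of the 3 symbol leaves contributes 0 ε-transitions.
  qs — 0 ε-transitions
  (qs)* — 4 ε-transitions
  p ∪ (qs)* — 8 ε-transitions

8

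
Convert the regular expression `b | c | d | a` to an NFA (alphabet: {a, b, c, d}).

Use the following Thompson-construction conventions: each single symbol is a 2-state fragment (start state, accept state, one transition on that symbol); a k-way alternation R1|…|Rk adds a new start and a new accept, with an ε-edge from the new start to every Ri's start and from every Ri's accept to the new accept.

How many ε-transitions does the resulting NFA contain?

Building bottom-up:
Each of the 4 symbol leaves contributes 0 ε-transitions.
  b | c | d | a = 8 ε-transitions

8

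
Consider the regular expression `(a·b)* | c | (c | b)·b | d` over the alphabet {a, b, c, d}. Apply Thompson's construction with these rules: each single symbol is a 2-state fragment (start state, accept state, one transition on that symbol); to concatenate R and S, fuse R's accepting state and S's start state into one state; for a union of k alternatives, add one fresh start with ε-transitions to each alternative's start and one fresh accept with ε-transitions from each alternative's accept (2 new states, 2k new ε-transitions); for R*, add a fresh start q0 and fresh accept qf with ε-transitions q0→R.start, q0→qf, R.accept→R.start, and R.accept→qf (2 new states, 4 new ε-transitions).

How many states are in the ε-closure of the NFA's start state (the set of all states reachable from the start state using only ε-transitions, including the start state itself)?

Let C(F) = |ε-closure(F.start)| within fragment F, and note whether F accepts ε. Symbol fragments have C = 1 and do not accept ε. Then:
  a·b → same as the first factor's closure: |ε-closure| = 1
  (a·b)* → new start has ε-edges to the inner start and to the new accept, so |ε-closure| = 2 + 1 = 3
  c | b → |ε-closure| = 1 + 1 + 1 = 3 (the new accept is not ε-reachable since no branch accepts ε)
  (c | b)·b → |ε-closure| equals the left operand's closure size = 3 (its accept is not ε-reachable, so the closure stops there)
  (a·b)* | c | (c | b)·b | d → new start ε-reaches every alternative's start; at least one alternative accepts ε, so the union's new accept is reached too: |ε-closure| = 1 + 3 + 1 + 3 + 1 + 1 = 10

10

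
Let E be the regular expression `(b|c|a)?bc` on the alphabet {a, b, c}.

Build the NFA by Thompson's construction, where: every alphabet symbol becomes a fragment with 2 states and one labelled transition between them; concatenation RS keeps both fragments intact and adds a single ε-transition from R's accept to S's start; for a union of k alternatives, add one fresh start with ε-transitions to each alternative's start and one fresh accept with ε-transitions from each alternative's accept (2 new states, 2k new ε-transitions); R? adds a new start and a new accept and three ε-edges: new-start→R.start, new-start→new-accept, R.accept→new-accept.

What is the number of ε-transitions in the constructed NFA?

11

Bottom-up over the parse tree:
Each of the 5 symbol leaves contributes 0 ε-transitions.
  b|c|a — 6 ε-transitions
  (b|c|a)? — 9 ε-transitions
  (b|c|a)?bc — 11 ε-transitions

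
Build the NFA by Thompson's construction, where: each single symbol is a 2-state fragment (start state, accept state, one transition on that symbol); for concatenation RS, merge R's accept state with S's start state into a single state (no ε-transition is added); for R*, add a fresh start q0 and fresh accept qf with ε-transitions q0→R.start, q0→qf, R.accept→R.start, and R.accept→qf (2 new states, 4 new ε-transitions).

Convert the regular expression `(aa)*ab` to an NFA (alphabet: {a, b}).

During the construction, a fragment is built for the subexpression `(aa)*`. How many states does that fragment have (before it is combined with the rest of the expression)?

5

Fragment for `(aa)*`:
Each of the 2 symbol leaves contributes a 2-state fragment.
  aa → 3 states
  (aa)* → 5 states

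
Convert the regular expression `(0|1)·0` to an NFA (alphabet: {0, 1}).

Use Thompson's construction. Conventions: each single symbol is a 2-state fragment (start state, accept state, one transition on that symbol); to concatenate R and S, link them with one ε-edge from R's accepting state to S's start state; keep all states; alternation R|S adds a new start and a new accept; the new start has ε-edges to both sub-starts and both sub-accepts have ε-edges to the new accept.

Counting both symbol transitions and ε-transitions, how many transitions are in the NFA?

Recursing over subexpressions:
Each of the 3 symbol leaves contributes 1 transition (1 symbol, 0 ε).
  0|1 = 6 transitions (2 symbol, 4 ε)
  (0|1)·0 = 8 transitions (3 symbol, 5 ε)

8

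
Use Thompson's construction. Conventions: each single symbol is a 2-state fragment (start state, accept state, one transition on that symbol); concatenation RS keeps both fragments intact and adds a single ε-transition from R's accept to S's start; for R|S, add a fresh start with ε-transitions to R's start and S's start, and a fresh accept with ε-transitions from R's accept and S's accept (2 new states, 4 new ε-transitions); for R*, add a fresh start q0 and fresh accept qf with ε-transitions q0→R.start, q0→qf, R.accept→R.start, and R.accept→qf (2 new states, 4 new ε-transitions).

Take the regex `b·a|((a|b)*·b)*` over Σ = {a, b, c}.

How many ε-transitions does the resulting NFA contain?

18

By structural recursion:
Each of the 5 symbol leaves contributes 0 ε-transitions.
  b·a = 1 ε-transition
  a|b = 4 ε-transitions
  (a|b)* = 8 ε-transitions
  (a|b)*·b = 9 ε-transitions
  ((a|b)*·b)* = 13 ε-transitions
  b·a|((a|b)*·b)* = 18 ε-transitions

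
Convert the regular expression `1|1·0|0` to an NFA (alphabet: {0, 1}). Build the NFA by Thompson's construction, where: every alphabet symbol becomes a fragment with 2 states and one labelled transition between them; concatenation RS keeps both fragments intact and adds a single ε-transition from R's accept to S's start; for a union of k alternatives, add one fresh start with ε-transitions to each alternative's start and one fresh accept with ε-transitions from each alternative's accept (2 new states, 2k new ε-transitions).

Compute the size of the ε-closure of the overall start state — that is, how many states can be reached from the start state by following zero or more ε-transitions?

Let C(F) = |ε-closure(F.start)| within fragment F, and note whether F accepts ε. Symbol fragments have C = 1 and do not accept ε. Then:
  1·0 — C equals the left operand's closure size = 1 (its accept is not ε-reachable, so the closure stops there)
  1|1·0|0 — new start ε-reaches every alternative's start; none of them accept ε, so the new accept is not reached: C = 1 + 1 + 1 + 1 = 4

4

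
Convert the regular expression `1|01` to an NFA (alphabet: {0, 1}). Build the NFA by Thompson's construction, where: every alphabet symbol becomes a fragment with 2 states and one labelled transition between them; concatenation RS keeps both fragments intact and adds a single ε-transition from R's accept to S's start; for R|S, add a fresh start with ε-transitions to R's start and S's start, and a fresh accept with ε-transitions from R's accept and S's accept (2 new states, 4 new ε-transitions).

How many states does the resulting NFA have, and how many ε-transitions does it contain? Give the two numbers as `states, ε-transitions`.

8, 5

Bottom-up over the parse tree:
Each of the 3 symbol leaves contributes 2 states and 0 ε-transitions.
  01 : 4 states, 1 ε-transition
  1|01 : 8 states, 5 ε-transitions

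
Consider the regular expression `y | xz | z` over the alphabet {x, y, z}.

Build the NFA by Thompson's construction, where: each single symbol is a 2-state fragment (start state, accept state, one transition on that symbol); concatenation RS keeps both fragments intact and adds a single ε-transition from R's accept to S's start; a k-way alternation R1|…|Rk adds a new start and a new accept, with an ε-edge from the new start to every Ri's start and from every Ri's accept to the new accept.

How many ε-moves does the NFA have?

7

Bottom-up over the parse tree:
Each of the 4 symbol leaves contributes 0 ε-transitions.
  xz → 1 ε-transition
  y | xz | z → 7 ε-transitions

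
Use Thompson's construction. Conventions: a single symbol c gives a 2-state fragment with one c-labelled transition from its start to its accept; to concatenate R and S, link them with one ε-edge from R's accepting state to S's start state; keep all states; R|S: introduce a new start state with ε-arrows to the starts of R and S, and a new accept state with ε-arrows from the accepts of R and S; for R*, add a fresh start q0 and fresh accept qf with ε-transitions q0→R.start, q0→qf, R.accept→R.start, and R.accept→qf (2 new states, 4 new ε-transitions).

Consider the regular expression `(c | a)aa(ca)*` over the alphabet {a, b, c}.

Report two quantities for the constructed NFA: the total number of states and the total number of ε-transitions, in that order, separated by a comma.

Building bottom-up:
Each of the 6 symbol leaves contributes 2 states and 0 ε-transitions.
  c | a → 6 states, 4 ε-transitions
  ca → 4 states, 1 ε-transition
  (ca)* → 6 states, 5 ε-transitions
  (c | a)aa(ca)* → 16 states, 12 ε-transitions

16, 12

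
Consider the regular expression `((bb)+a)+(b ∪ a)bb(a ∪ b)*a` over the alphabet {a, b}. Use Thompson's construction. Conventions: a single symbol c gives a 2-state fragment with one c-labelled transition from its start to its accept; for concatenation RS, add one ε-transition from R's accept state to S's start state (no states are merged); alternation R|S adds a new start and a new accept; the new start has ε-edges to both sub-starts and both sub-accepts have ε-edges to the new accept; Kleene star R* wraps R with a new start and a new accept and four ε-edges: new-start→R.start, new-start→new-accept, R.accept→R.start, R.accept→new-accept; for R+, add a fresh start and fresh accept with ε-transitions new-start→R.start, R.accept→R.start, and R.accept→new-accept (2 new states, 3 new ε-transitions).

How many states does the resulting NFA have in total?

30

Bottom-up over the parse tree:
Each of the 10 symbol leaves contributes a 2-state fragment.
  bb = 4 states
  (bb)+ = 6 states
  (bb)+a = 8 states
  ((bb)+a)+ = 10 states
  b ∪ a = 6 states
  a ∪ b = 6 states
  (a ∪ b)* = 8 states
  ((bb)+a)+(b ∪ a)bb(a ∪ b)*a = 30 states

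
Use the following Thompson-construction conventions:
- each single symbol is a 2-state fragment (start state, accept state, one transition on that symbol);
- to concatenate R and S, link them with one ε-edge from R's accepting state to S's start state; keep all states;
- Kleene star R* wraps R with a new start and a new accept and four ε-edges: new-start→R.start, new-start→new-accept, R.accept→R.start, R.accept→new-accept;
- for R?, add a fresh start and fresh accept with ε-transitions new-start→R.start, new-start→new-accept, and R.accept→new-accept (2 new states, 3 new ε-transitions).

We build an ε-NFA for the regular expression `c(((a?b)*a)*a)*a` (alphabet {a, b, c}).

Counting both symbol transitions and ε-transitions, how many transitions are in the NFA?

Building bottom-up:
Each of the 6 symbol leaves contributes 1 transition (1 symbol, 0 ε).
  a? : 4 transitions (1 symbol, 3 ε)
  a?b : 6 transitions (2 symbol, 4 ε)
  (a?b)* : 10 transitions (2 symbol, 8 ε)
  (a?b)*a : 12 transitions (3 symbol, 9 ε)
  ((a?b)*a)* : 16 transitions (3 symbol, 13 ε)
  ((a?b)*a)*a : 18 transitions (4 symbol, 14 ε)
  (((a?b)*a)*a)* : 22 transitions (4 symbol, 18 ε)
  c(((a?b)*a)*a)*a : 26 transitions (6 symbol, 20 ε)

26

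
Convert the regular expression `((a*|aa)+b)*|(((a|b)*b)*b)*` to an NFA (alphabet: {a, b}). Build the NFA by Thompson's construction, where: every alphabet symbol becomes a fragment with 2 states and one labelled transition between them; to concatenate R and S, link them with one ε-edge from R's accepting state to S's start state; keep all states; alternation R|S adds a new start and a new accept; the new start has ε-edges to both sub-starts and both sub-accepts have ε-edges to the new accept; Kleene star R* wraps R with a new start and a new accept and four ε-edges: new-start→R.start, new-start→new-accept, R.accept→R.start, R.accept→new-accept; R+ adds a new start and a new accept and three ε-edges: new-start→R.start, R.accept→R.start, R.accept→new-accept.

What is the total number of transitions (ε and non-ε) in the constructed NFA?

Per subexpression:
Each of the 8 symbol leaves contributes 1 transition (1 symbol, 0 ε).
  a* : 5 transitions (1 symbol, 4 ε)
  aa : 3 transitions (2 symbol, 1 ε)
  a*|aa : 12 transitions (3 symbol, 9 ε)
  (a*|aa)+ : 15 transitions (3 symbol, 12 ε)
  (a*|aa)+b : 17 transitions (4 symbol, 13 ε)
  ((a*|aa)+b)* : 21 transitions (4 symbol, 17 ε)
  a|b : 6 transitions (2 symbol, 4 ε)
  (a|b)* : 10 transitions (2 symbol, 8 ε)
  (a|b)*b : 12 transitions (3 symbol, 9 ε)
  ((a|b)*b)* : 16 transitions (3 symbol, 13 ε)
  ((a|b)*b)*b : 18 transitions (4 symbol, 14 ε)
  (((a|b)*b)*b)* : 22 transitions (4 symbol, 18 ε)
  ((a*|aa)+b)*|(((a|b)*b)*b)* : 47 transitions (8 symbol, 39 ε)

47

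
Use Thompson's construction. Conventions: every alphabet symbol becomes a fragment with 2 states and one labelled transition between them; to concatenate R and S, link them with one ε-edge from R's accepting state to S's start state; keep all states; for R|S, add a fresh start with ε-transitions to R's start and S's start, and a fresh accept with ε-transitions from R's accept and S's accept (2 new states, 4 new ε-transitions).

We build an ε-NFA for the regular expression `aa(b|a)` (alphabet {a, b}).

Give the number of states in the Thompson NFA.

10

Per subexpression:
Each of the 4 symbol leaves contributes a 2-state fragment.
  b|a = 6 states
  aa(b|a) = 10 states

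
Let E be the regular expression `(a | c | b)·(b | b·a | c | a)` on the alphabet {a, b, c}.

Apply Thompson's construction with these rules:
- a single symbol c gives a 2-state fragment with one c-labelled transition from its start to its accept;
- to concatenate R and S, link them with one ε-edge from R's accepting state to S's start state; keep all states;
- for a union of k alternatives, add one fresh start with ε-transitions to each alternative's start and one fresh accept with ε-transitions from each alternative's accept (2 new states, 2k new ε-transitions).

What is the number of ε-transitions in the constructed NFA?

16

Per subexpression:
Each of the 8 symbol leaves contributes 0 ε-transitions.
  a | c | b → 6 ε-transitions
  b·a → 1 ε-transition
  b | b·a | c | a → 9 ε-transitions
  (a | c | b)·(b | b·a | c | a) → 16 ε-transitions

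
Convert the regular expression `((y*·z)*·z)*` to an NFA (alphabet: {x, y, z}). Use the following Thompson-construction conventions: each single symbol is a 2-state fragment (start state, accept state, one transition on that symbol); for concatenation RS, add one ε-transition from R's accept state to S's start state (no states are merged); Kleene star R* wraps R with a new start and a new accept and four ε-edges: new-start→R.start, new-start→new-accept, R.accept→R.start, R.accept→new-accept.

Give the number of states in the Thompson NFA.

By structural recursion:
Each of the 3 symbol leaves contributes a 2-state fragment.
  y* → 4 states
  y*·z → 6 states
  (y*·z)* → 8 states
  (y*·z)*·z → 10 states
  ((y*·z)*·z)* → 12 states

12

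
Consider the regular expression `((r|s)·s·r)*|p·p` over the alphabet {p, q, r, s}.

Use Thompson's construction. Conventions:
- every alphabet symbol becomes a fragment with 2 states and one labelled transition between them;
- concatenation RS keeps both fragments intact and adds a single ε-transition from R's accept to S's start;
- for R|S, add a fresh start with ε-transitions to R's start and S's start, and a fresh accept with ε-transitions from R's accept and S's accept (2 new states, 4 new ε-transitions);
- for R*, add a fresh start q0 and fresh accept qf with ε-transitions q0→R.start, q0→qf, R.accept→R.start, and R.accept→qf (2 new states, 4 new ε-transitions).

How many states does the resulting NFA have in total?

18

Building bottom-up:
Each of the 6 symbol leaves contributes a 2-state fragment.
  r|s : 6 states
  (r|s)·s·r : 10 states
  ((r|s)·s·r)* : 12 states
  p·p : 4 states
  ((r|s)·s·r)*|p·p : 18 states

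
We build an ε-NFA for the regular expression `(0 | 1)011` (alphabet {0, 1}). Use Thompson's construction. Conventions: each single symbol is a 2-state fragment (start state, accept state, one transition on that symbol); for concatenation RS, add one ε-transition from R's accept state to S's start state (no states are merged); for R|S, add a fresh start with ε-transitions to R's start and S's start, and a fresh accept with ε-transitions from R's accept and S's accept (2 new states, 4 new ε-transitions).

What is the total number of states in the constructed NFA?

12

Building bottom-up:
Each of the 5 symbol leaves contributes a 2-state fragment.
  0 | 1 — 6 states
  (0 | 1)011 — 12 states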